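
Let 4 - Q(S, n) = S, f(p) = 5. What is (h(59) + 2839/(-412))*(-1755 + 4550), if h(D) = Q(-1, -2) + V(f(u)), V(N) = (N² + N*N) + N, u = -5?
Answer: 61157395/412 ≈ 1.4844e+5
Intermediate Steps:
Q(S, n) = 4 - S
V(N) = N + 2*N² (V(N) = (N² + N²) + N = 2*N² + N = N + 2*N²)
h(D) = 60 (h(D) = (4 - 1*(-1)) + 5*(1 + 2*5) = (4 + 1) + 5*(1 + 10) = 5 + 5*11 = 5 + 55 = 60)
(h(59) + 2839/(-412))*(-1755 + 4550) = (60 + 2839/(-412))*(-1755 + 4550) = (60 + 2839*(-1/412))*2795 = (60 - 2839/412)*2795 = (21881/412)*2795 = 61157395/412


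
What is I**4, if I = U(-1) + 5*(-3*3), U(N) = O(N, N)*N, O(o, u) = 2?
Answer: 4879681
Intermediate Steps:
U(N) = 2*N
I = -47 (I = 2*(-1) + 5*(-3*3) = -2 + 5*(-9) = -2 - 45 = -47)
I**4 = (-47)**4 = 4879681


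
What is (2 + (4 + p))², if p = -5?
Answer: 1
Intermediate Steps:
(2 + (4 + p))² = (2 + (4 - 5))² = (2 - 1)² = 1² = 1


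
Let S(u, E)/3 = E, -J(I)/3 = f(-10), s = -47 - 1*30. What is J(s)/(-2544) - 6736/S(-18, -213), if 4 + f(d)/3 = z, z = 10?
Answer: 2861815/270936 ≈ 10.563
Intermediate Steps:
f(d) = 18 (f(d) = -12 + 3*10 = -12 + 30 = 18)
s = -77 (s = -47 - 30 = -77)
J(I) = -54 (J(I) = -3*18 = -54)
S(u, E) = 3*E
J(s)/(-2544) - 6736/S(-18, -213) = -54/(-2544) - 6736/(3*(-213)) = -54*(-1/2544) - 6736/(-639) = 9/424 - 6736*(-1/639) = 9/424 + 6736/639 = 2861815/270936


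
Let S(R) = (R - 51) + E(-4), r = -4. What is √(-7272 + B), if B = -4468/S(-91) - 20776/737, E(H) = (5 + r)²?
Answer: 2*I*√19622671114827/103917 ≈ 85.255*I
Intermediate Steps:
E(H) = 1 (E(H) = (5 - 4)² = 1² = 1)
S(R) = -50 + R (S(R) = (R - 51) + 1 = (-51 + R) + 1 = -50 + R)
B = 363500/103917 (B = -4468/(-50 - 91) - 20776/737 = -4468/(-141) - 20776*1/737 = -4468*(-1/141) - 20776/737 = 4468/141 - 20776/737 = 363500/103917 ≈ 3.4980)
√(-7272 + B) = √(-7272 + 363500/103917) = √(-755320924/103917) = 2*I*√19622671114827/103917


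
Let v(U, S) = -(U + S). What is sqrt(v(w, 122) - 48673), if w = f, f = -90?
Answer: I*sqrt(48705) ≈ 220.69*I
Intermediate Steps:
w = -90
v(U, S) = -S - U (v(U, S) = -(S + U) = -S - U)
sqrt(v(w, 122) - 48673) = sqrt((-1*122 - 1*(-90)) - 48673) = sqrt((-122 + 90) - 48673) = sqrt(-32 - 48673) = sqrt(-48705) = I*sqrt(48705)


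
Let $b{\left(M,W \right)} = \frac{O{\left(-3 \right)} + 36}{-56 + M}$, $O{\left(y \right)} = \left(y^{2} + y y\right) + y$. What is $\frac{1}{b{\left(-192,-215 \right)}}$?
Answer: $- \frac{248}{51} \approx -4.8627$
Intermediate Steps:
$O{\left(y \right)} = y + 2 y^{2}$ ($O{\left(y \right)} = \left(y^{2} + y^{2}\right) + y = 2 y^{2} + y = y + 2 y^{2}$)
$b{\left(M,W \right)} = \frac{51}{-56 + M}$ ($b{\left(M,W \right)} = \frac{- 3 \left(1 + 2 \left(-3\right)\right) + 36}{-56 + M} = \frac{- 3 \left(1 - 6\right) + 36}{-56 + M} = \frac{\left(-3\right) \left(-5\right) + 36}{-56 + M} = \frac{15 + 36}{-56 + M} = \frac{51}{-56 + M}$)
$\frac{1}{b{\left(-192,-215 \right)}} = \frac{1}{51 \frac{1}{-56 - 192}} = \frac{1}{51 \frac{1}{-248}} = \frac{1}{51 \left(- \frac{1}{248}\right)} = \frac{1}{- \frac{51}{248}} = - \frac{248}{51}$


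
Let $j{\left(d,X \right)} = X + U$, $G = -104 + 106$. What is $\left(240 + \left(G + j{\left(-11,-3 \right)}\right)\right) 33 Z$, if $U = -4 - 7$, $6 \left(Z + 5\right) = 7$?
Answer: $-28842$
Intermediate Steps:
$Z = - \frac{23}{6}$ ($Z = -5 + \frac{1}{6} \cdot 7 = -5 + \frac{7}{6} = - \frac{23}{6} \approx -3.8333$)
$U = -11$ ($U = -4 - 7 = -11$)
$G = 2$
$j{\left(d,X \right)} = -11 + X$ ($j{\left(d,X \right)} = X - 11 = -11 + X$)
$\left(240 + \left(G + j{\left(-11,-3 \right)}\right)\right) 33 Z = \left(240 + \left(2 - 14\right)\right) 33 \left(- \frac{23}{6}\right) = \left(240 + \left(2 - 14\right)\right) \left(- \frac{253}{2}\right) = \left(240 - 12\right) \left(- \frac{253}{2}\right) = 228 \left(- \frac{253}{2}\right) = -28842$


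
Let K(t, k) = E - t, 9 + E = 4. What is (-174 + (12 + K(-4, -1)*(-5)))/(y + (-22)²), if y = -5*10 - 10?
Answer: -157/424 ≈ -0.37028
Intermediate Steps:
E = -5 (E = -9 + 4 = -5)
K(t, k) = -5 - t
y = -60 (y = -50 - 10 = -60)
(-174 + (12 + K(-4, -1)*(-5)))/(y + (-22)²) = (-174 + (12 + (-5 - 1*(-4))*(-5)))/(-60 + (-22)²) = (-174 + (12 + (-5 + 4)*(-5)))/(-60 + 484) = (-174 + (12 - 1*(-5)))/424 = (-174 + (12 + 5))*(1/424) = (-174 + 17)*(1/424) = -157*1/424 = -157/424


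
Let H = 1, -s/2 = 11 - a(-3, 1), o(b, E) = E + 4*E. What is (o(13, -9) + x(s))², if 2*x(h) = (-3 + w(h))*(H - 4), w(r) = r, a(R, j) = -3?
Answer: 9/4 ≈ 2.2500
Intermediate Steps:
o(b, E) = 5*E
s = -28 (s = -2*(11 - 1*(-3)) = -2*(11 + 3) = -2*14 = -28)
x(h) = 9/2 - 3*h/2 (x(h) = ((-3 + h)*(1 - 4))/2 = ((-3 + h)*(-3))/2 = (9 - 3*h)/2 = 9/2 - 3*h/2)
(o(13, -9) + x(s))² = (5*(-9) + (9/2 - 3/2*(-28)))² = (-45 + (9/2 + 42))² = (-45 + 93/2)² = (3/2)² = 9/4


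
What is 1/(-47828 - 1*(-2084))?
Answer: -1/45744 ≈ -2.1861e-5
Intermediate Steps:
1/(-47828 - 1*(-2084)) = 1/(-47828 + 2084) = 1/(-45744) = -1/45744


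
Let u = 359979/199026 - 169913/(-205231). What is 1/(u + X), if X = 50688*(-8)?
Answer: -13615435002/5521077456399379 ≈ -2.4661e-6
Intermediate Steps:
u = 35898651629/13615435002 (u = 359979*(1/199026) - 169913*(-1/205231) = 119993/66342 + 169913/205231 = 35898651629/13615435002 ≈ 2.6366)
X = -405504
1/(u + X) = 1/(35898651629/13615435002 - 405504) = 1/(-5521077456399379/13615435002) = -13615435002/5521077456399379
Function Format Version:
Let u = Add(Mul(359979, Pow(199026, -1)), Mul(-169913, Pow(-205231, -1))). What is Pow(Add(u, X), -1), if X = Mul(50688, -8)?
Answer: Rational(-13615435002, 5521077456399379) ≈ -2.4661e-6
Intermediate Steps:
u = Rational(35898651629, 13615435002) (u = Add(Mul(359979, Rational(1, 199026)), Mul(-169913, Rational(-1, 205231))) = Add(Rational(119993, 66342), Rational(169913, 205231)) = Rational(35898651629, 13615435002) ≈ 2.6366)
X = -405504
Pow(Add(u, X), -1) = Pow(Add(Rational(35898651629, 13615435002), -405504), -1) = Pow(Rational(-5521077456399379, 13615435002), -1) = Rational(-13615435002, 5521077456399379)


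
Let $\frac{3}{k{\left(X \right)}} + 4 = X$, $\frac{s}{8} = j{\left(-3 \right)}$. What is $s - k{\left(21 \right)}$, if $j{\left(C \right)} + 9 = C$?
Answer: $- \frac{1635}{17} \approx -96.177$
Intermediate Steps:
$j{\left(C \right)} = -9 + C$
$s = -96$ ($s = 8 \left(-9 - 3\right) = 8 \left(-12\right) = -96$)
$k{\left(X \right)} = \frac{3}{-4 + X}$
$s - k{\left(21 \right)} = -96 - \frac{3}{-4 + 21} = -96 - \frac{3}{17} = - \frac{1635}{17}$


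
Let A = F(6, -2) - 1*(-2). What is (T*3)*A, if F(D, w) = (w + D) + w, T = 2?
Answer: 24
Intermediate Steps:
F(D, w) = D + 2*w (F(D, w) = (D + w) + w = D + 2*w)
A = 4 (A = (6 + 2*(-2)) - 1*(-2) = (6 - 4) + 2 = 2 + 2 = 4)
(T*3)*A = (2*3)*4 = 6*4 = 24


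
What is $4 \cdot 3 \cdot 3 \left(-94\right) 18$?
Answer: $-60912$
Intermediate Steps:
$4 \cdot 3 \cdot 3 \left(-94\right) 18 = 12 \cdot 3 \left(-94\right) 18 = 36 \left(-94\right) 18 = \left(-3384\right) 18 = -60912$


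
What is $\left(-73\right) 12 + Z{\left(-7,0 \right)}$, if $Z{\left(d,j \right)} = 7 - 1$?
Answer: $-870$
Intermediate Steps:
$Z{\left(d,j \right)} = 6$ ($Z{\left(d,j \right)} = 7 - 1 = 6$)
$\left(-73\right) 12 + Z{\left(-7,0 \right)} = \left(-73\right) 12 + 6 = -876 + 6 = -870$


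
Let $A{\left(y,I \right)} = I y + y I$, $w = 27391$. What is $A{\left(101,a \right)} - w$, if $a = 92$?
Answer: $-8807$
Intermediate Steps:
$A{\left(y,I \right)} = 2 I y$ ($A{\left(y,I \right)} = I y + I y = 2 I y$)
$A{\left(101,a \right)} - w = 2 \cdot 92 \cdot 101 - 27391 = 18584 - 27391 = -8807$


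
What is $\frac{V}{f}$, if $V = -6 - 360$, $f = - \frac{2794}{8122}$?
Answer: $\frac{1486326}{1397} \approx 1063.9$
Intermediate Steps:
$f = - \frac{1397}{4061}$ ($f = \left(-2794\right) \frac{1}{8122} = - \frac{1397}{4061} \approx -0.344$)
$V = -366$ ($V = -6 - 360 = -366$)
$\frac{V}{f} = - \frac{366}{- \frac{1397}{4061}} = \left(-366\right) \left(- \frac{4061}{1397}\right) = \frac{1486326}{1397}$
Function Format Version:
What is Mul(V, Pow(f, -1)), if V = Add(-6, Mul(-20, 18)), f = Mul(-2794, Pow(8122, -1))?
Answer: Rational(1486326, 1397) ≈ 1063.9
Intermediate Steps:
f = Rational(-1397, 4061) (f = Mul(-2794, Rational(1, 8122)) = Rational(-1397, 4061) ≈ -0.34400)
V = -366 (V = Add(-6, -360) = -366)
Mul(V, Pow(f, -1)) = Mul(-366, Pow(Rational(-1397, 4061), -1)) = Mul(-366, Rational(-4061, 1397)) = Rational(1486326, 1397)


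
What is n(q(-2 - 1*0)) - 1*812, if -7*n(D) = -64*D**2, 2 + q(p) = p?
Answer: -4660/7 ≈ -665.71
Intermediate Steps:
q(p) = -2 + p
n(D) = 64*D**2/7 (n(D) = -(-64)*D**2/7 = 64*D**2/7)
n(q(-2 - 1*0)) - 1*812 = 64*(-2 + (-2 - 1*0))**2/7 - 1*812 = 64*(-2 + (-2 + 0))**2/7 - 812 = 64*(-2 - 2)**2/7 - 812 = (64/7)*(-4)**2 - 812 = (64/7)*16 - 812 = 1024/7 - 812 = -4660/7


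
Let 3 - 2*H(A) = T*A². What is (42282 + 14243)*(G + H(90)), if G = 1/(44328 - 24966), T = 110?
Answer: -34826433147350/1383 ≈ -2.5182e+10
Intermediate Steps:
H(A) = 3/2 - 55*A²
G = 1/19362 ≈ 5.1648e-5
(42282 + 14243)*(G + H(90)) = (42282 + 14243)*(1/19362 + (3/2 - 55*90²)) = 56525*(1/19362 + (3/2 - 55*8100)) = 56525*(1/19362 + (3/2 - 445500)) = 56525*(1/19362 - 890997/2) = 56525*(-4312870978/9681) = -34826433147350/1383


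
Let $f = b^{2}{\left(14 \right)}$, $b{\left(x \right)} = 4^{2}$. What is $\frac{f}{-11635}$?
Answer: $- \frac{256}{11635} \approx -0.022003$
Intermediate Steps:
$b{\left(x \right)} = 16$
$f = 256$ ($f = 16^{2} = 256$)
$\frac{f}{-11635} = \frac{256}{-11635} = 256 \left(- \frac{1}{11635}\right) = - \frac{256}{11635}$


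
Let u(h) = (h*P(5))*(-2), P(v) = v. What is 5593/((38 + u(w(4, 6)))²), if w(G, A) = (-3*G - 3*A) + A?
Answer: 5593/77284 ≈ 0.072369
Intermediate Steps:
w(G, A) = -3*G - 2*A (w(G, A) = (-3*A - 3*G) + A = -3*G - 2*A)
u(h) = -10*h (u(h) = (h*5)*(-2) = (5*h)*(-2) = -10*h)
5593/((38 + u(w(4, 6)))²) = 5593/((38 - 10*(-3*4 - 2*6))²) = 5593/((38 - 10*(-12 - 12))²) = 5593/((38 - 10*(-24))²) = 5593/((38 + 240)²) = 5593/(278²) = 5593/77284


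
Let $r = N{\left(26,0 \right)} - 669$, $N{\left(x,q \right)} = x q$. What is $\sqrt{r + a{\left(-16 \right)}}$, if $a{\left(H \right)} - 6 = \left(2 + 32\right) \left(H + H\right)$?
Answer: $i \sqrt{1751} \approx 41.845 i$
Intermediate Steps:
$N{\left(x,q \right)} = q x$
$a{\left(H \right)} = 6 + 68 H$ ($a{\left(H \right)} = 6 + \left(2 + 32\right) \left(H + H\right) = 6 + 34 \cdot 2 H = 6 + 68 H$)
$r = -669$ ($r = 0 \cdot 26 - 669 = 0 - 669 = -669$)
$\sqrt{r + a{\left(-16 \right)}} = \sqrt{-669 + \left(6 + 68 \left(-16\right)\right)} = \sqrt{-669 + \left(6 - 1088\right)} = \sqrt{-669 - 1082} = \sqrt{-1751} = i \sqrt{1751}$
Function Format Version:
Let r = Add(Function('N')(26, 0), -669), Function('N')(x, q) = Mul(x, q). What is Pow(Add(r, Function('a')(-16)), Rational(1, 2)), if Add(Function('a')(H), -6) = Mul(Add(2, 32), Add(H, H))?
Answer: Mul(I, Pow(1751, Rational(1, 2))) ≈ Mul(41.845, I)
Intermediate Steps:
Function('N')(x, q) = Mul(q, x)
Function('a')(H) = Add(6, Mul(68, H)) (Function('a')(H) = Add(6, Mul(Add(2, 32), Add(H, H))) = Add(6, Mul(34, Mul(2, H))) = Add(6, Mul(68, H)))
r = -669 (r = Add(Mul(0, 26), -669) = Add(0, -669) = -669)
Pow(Add(r, Function('a')(-16)), Rational(1, 2)) = Pow(Add(-669, Add(6, Mul(68, -16))), Rational(1, 2)) = Pow(Add(-669, Add(6, -1088)), Rational(1, 2)) = Pow(Add(-669, -1082), Rational(1, 2)) = Pow(-1751, Rational(1, 2)) = Mul(I, Pow(1751, Rational(1, 2)))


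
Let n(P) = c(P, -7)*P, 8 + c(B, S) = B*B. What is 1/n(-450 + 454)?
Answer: 1/32 ≈ 0.031250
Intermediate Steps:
c(B, S) = -8 + B² (c(B, S) = -8 + B*B = -8 + B²)
n(P) = P*(-8 + P²) (n(P) = (-8 + P²)*P = P*(-8 + P²))
1/n(-450 + 454) = 1/((-450 + 454)*(-8 + (-450 + 454)²)) = 1/(4*(-8 + 4²)) = 1/(4*(-8 + 16)) = 1/(4*8) = 1/32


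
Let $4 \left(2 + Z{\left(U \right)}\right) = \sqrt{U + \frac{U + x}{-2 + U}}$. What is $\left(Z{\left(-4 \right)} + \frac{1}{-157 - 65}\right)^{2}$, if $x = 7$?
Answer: $\frac{1473311}{394272} - \frac{445 i \sqrt{2}}{296} \approx 3.7368 - 2.1261 i$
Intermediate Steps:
$Z{\left(U \right)} = -2 + \frac{\sqrt{U + \frac{7 + U}{-2 + U}}}{4}$ ($Z{\left(U \right)} = -2 + \frac{\sqrt{U + \frac{U + 7}{-2 + U}}}{4} = -2 + \frac{\sqrt{U + \frac{7 + U}{-2 + U}}}{4}$)
$\left(Z{\left(-4 \right)} + \frac{1}{-157 - 65}\right)^{2} = \left(\left(-2 + \frac{\sqrt{\frac{7 + \left(-4\right)^{2} - -4}{-2 - 4}}}{4}\right) + \frac{1}{-157 - 65}\right)^{2} = \left(\left(-2 + \frac{\sqrt{\frac{7 + 16 + 4}{-6}}}{4}\right) + \frac{1}{-222}\right)^{2} = \left(\left(-2 + \frac{\sqrt{\left(- \frac{1}{6}\right) 27}}{4}\right) - \frac{1}{222}\right)^{2} = \left(\left(-2 + \frac{\sqrt{- \frac{9}{2}}}{4}\right) - \frac{1}{222}\right)^{2} = \left(\left(-2 + \frac{\frac{3}{2} i \sqrt{2}}{4}\right) - \frac{1}{222}\right)^{2} = \left(\left(-2 + \frac{3 i \sqrt{2}}{8}\right) - \frac{1}{222}\right)^{2} = \left(- \frac{445}{222} + \frac{3 i \sqrt{2}}{8}\right)^{2}$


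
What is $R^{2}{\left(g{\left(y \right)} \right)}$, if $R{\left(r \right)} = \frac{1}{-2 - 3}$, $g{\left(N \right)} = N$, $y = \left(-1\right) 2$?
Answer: $\frac{1}{25} \approx 0.04$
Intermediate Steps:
$y = -2$
$R{\left(r \right)} = - \frac{1}{5}$ ($R{\left(r \right)} = \frac{1}{-5} = - \frac{1}{5}$)
$R^{2}{\left(g{\left(y \right)} \right)} = \left(- \frac{1}{5}\right)^{2} = \frac{1}{25}$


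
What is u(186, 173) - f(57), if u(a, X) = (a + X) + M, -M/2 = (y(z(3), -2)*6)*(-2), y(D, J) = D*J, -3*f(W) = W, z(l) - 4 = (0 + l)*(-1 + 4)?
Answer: -246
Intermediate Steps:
z(l) = 4 + 3*l (z(l) = 4 + (0 + l)*(-1 + 4) = 4 + l*3 = 4 + 3*l)
f(W) = -W/3
M = -624 (M = -2*((4 + 3*3)*(-2))*6*(-2) = -2*((4 + 9)*(-2))*6*(-2) = -2*(13*(-2))*6*(-2) = -2*(-26*6)*(-2) = -(-312)*(-2) = -2*312 = -624)
u(a, X) = -624 + X + a (u(a, X) = (a + X) - 624 = (X + a) - 624 = -624 + X + a)
u(186, 173) - f(57) = (-624 + 173 + 186) - (-1)*57/3 = -265 - 1*(-19) = -265 + 19 = -246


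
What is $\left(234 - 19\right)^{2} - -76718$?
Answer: $122943$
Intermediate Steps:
$\left(234 - 19\right)^{2} - -76718 = 215^{2} + 76718 = 46225 + 76718 = 122943$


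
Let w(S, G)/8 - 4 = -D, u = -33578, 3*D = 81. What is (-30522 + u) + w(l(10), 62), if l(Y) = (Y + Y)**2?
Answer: -64284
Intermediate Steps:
D = 27 (D = (1/3)*81 = 27)
l(Y) = 4*Y**2 (l(Y) = (2*Y)**2 = 4*Y**2)
w(S, G) = -184 (w(S, G) = 32 + 8*(-1*27) = 32 + 8*(-27) = 32 - 216 = -184)
(-30522 + u) + w(l(10), 62) = (-30522 - 33578) - 184 = -64100 - 184 = -64284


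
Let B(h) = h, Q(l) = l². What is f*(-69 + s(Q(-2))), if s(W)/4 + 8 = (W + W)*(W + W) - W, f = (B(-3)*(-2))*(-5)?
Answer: -4170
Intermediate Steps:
f = -30 (f = -3*(-2)*(-5) = 6*(-5) = -30)
s(W) = -32 - 4*W + 16*W² (s(W) = -32 + 4*((W + W)*(W + W) - W) = -32 + 4*((2*W)*(2*W) - W) = -32 + 4*(4*W² - W) = -32 + 4*(-W + 4*W²) = -32 + (-4*W + 16*W²) = -32 - 4*W + 16*W²)
f*(-69 + s(Q(-2))) = -30*(-69 + (-32 - 4*(-2)² + 16*((-2)²)²)) = -30*(-69 + (-32 - 4*4 + 16*4²)) = -30*(-69 + (-32 - 16 + 16*16)) = -30*(-69 + (-32 - 16 + 256)) = -30*(-69 + 208) = -30*139 = -4170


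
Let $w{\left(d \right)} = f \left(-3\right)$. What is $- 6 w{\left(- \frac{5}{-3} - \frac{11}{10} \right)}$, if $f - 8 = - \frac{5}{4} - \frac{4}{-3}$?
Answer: $\frac{291}{2} \approx 145.5$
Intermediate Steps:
$f = \frac{97}{12}$ ($f = 8 - \left(- \frac{4}{3} + \frac{5}{4}\right) = 8 - - \frac{1}{12} = 8 + \left(- \frac{5}{4} + \frac{4}{3}\right) = 8 + \frac{1}{12} = \frac{97}{12} \approx 8.0833$)
$w{\left(d \right)} = - \frac{97}{4}$ ($w{\left(d \right)} = \frac{97}{12} \left(-3\right) = - \frac{97}{4}$)
$- 6 w{\left(- \frac{5}{-3} - \frac{11}{10} \right)} = \left(-6\right) \left(- \frac{97}{4}\right) = \frac{291}{2}$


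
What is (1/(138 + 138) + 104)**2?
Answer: 823977025/76176 ≈ 10817.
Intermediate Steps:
(1/(138 + 138) + 104)**2 = (1/276 + 104)**2 = (28705/276)**2 = 823977025/76176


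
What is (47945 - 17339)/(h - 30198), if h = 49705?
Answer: 30606/19507 ≈ 1.5690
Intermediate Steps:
(47945 - 17339)/(h - 30198) = (47945 - 17339)/(49705 - 30198) = 30606/19507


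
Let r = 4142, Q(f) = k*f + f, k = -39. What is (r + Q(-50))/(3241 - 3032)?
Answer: 318/11 ≈ 28.909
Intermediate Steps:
Q(f) = -38*f (Q(f) = -39*f + f = -38*f)
(r + Q(-50))/(3241 - 3032) = (4142 - 38*(-50))/(3241 - 3032) = (4142 + 1900)/209 = 6042*(1/209) = 318/11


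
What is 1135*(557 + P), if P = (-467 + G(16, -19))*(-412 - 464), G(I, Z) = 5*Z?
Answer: 559406315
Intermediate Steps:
P = 492312 (P = (-467 + 5*(-19))*(-412 - 464) = (-467 - 95)*(-876) = -562*(-876) = 492312)
1135*(557 + P) = 1135*(557 + 492312) = 1135*492869 = 559406315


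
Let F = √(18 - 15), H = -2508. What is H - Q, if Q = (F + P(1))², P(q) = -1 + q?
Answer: -2511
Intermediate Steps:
F = √3 ≈ 1.7320
Q = 3 (Q = (√3 + (-1 + 1))² = (√3 + 0)² = (√3)² = 3)
H - Q = -2508 - 1*3 = -2508 - 3 = -2511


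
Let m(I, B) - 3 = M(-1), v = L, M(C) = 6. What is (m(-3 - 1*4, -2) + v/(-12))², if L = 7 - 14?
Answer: 13225/144 ≈ 91.840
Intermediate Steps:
L = -7
v = -7
m(I, B) = 9 (m(I, B) = 3 + 6 = 9)
(m(-3 - 1*4, -2) + v/(-12))² = (9 - 7/(-12))² = (9 - 7*(-1/12))² = (9 + 7/12)² = (115/12)² = 13225/144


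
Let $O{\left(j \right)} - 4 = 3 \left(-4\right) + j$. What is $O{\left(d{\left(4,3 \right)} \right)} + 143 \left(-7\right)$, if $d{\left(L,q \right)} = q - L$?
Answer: $-1010$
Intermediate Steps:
$O{\left(j \right)} = -8 + j$ ($O{\left(j \right)} = 4 + \left(3 \left(-4\right) + j\right) = 4 + \left(-12 + j\right) = -8 + j$)
$O{\left(d{\left(4,3 \right)} \right)} + 143 \left(-7\right) = \left(-8 + \left(3 - 4\right)\right) + 143 \left(-7\right) = \left(-8 + \left(3 - 4\right)\right) - 1001 = \left(-8 - 1\right) - 1001 = -9 - 1001 = -1010$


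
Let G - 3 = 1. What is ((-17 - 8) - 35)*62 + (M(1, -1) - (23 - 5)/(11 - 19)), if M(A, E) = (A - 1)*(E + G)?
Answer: -14871/4 ≈ -3717.8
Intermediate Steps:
G = 4 (G = 3 + 1 = 4)
M(A, E) = (-1 + A)*(4 + E) (M(A, E) = (A - 1)*(E + 4) = (-1 + A)*(4 + E))
((-17 - 8) - 35)*62 + (M(1, -1) - (23 - 5)/(11 - 19)) = ((-17 - 8) - 35)*62 + ((-4 - 1*(-1) + 4*1 + 1*(-1)) - (23 - 5)/(11 - 19)) = (-25 - 35)*62 + ((-4 + 1 + 4 - 1) - 18/(-8)) = -60*62 + (0 - 18*(-1)/8) = -3720 + (0 - 1*(-9/4)) = -3720 + (0 + 9/4) = -3720 + 9/4 = -14871/4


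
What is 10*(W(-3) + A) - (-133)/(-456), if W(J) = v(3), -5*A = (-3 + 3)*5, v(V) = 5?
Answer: 1193/24 ≈ 49.708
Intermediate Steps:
A = 0 (A = -(-3 + 3)*5/5 = -0*5 = -1/5*0 = 0)
W(J) = 5
10*(W(-3) + A) - (-133)/(-456) = 10*(5 + 0) - (-133)/(-456) = 10*5 - (-133)*(-1)/456 = 50 - 1*7/24 = 50 - 7/24 = 1193/24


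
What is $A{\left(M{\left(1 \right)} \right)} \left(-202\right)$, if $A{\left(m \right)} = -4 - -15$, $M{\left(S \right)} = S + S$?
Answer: $-2222$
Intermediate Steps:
$M{\left(S \right)} = 2 S$
$A{\left(m \right)} = 11$ ($A{\left(m \right)} = -4 + 15 = 11$)
$A{\left(M{\left(1 \right)} \right)} \left(-202\right) = 11 \left(-202\right) = -2222$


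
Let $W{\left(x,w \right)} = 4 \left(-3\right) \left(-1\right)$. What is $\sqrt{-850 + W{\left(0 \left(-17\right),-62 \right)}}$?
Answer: $i \sqrt{838} \approx 28.948 i$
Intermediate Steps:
$W{\left(x,w \right)} = 12$ ($W{\left(x,w \right)} = \left(-12\right) \left(-1\right) = 12$)
$\sqrt{-850 + W{\left(0 \left(-17\right),-62 \right)}} = \sqrt{-850 + 12} = \sqrt{-838} = i \sqrt{838}$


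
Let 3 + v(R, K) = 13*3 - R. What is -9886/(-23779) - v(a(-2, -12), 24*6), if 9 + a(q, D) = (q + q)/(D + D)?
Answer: -6337235/142674 ≈ -44.418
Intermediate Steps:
a(q, D) = -9 + q/D (a(q, D) = -9 + (q + q)/(D + D) = -9 + (2*q)/((2*D)) = -9 + (2*q)*(1/(2*D)) = -9 + q/D)
v(R, K) = 36 - R (v(R, K) = -3 + (13*3 - R) = -3 + (39 - R) = 36 - R)
-9886/(-23779) - v(a(-2, -12), 24*6) = -9886/(-23779) - (36 - (-9 - 2/(-12))) = -9886*(-1/23779) - (36 - (-9 - 2*(-1/12))) = 9886/23779 - (36 - (-9 + ⅙)) = 9886/23779 - (36 - 1*(-53/6)) = 9886/23779 - (36 + 53/6) = 9886/23779 - 1*269/6 = 9886/23779 - 269/6 = -6337235/142674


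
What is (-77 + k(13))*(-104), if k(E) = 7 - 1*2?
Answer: 7488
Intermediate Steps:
k(E) = 5 (k(E) = 7 - 2 = 5)
(-77 + k(13))*(-104) = (-77 + 5)*(-104) = -72*(-104) = 7488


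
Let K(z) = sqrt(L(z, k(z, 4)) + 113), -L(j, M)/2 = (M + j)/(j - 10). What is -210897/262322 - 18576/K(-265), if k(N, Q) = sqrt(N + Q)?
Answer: -210897/262322 - 92880*sqrt(11)/sqrt(30545 + 6*I*sqrt(29)) ≈ -1763.4 + 0.93224*I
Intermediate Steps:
L(j, M) = -2*(M + j)/(-10 + j) (L(j, M) = -2*(M + j)/(j - 10) = -2*(M + j)/(-10 + j))
K(z) = sqrt(113 + 2*(-z - sqrt(4 + z))/(-10 + z)) (K(z) = sqrt(2*(-sqrt(z + 4) - z)/(-10 + z) + 113) = sqrt(2*(-sqrt(4 + z) - z)/(-10 + z) + 113) = sqrt(2*(-z - sqrt(4 + z))/(-10 + z) + 113) = sqrt(113 + 2*(-z - sqrt(4 + z))/(-10 + z)))
-210897/262322 - 18576/K(-265) = -210897/262322 - 18576/sqrt((-1130 - 2*sqrt(4 - 265) + 111*(-265))/(-10 - 265)) = -210897*1/262322 - 18576/sqrt(6109/55 + 6*I*sqrt(29)/275) = -210897/262322 - 18576*5*sqrt(11)/sqrt(30545 + 2*3*I*sqrt(29)) = -210897/262322 - 18576*5*sqrt(11)/sqrt(30545 + 6*I*sqrt(29)) = -210897/262322 - 18576/sqrt(6109/55 + 6*I*sqrt(29)/275)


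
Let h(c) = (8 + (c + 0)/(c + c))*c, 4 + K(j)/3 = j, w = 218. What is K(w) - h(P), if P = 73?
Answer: 43/2 ≈ 21.500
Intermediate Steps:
K(j) = -12 + 3*j
h(c) = 17*c/2 (h(c) = (8 + c/((2*c)))*c = (8 + c*(1/(2*c)))*c = (8 + ½)*c = 17*c/2)
K(w) - h(P) = (-12 + 3*218) - 17*73/2 = (-12 + 654) - 1*1241/2 = 642 - 1241/2 = 43/2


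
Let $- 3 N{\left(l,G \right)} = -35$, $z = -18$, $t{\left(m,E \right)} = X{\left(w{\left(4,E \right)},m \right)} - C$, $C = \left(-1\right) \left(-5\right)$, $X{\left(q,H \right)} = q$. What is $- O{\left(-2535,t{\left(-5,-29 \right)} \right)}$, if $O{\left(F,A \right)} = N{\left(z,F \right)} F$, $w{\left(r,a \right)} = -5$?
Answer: $29575$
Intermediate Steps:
$C = 5$
$t{\left(m,E \right)} = -10$ ($t{\left(m,E \right)} = -5 - 5 = -10$)
$N{\left(l,G \right)} = \frac{35}{3}$ ($N{\left(l,G \right)} = \left(- \frac{1}{3}\right) \left(-35\right) = \frac{35}{3}$)
$O{\left(F,A \right)} = \frac{35 F}{3}$
$- O{\left(-2535,t{\left(-5,-29 \right)} \right)} = - \frac{35 \left(-2535\right)}{3} = \left(-1\right) \left(-29575\right) = 29575$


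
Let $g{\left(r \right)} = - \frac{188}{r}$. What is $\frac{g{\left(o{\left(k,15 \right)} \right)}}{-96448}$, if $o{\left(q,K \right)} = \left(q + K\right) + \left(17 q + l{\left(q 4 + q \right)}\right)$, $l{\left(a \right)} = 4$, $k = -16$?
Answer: $- \frac{47}{6486128} \approx -7.2462 \cdot 10^{-6}$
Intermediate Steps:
$o{\left(q,K \right)} = 4 + K + 18 q$ ($o{\left(q,K \right)} = \left(q + K\right) + \left(17 q + 4\right) = \left(K + q\right) + \left(4 + 17 q\right) = 4 + K + 18 q$)
$\frac{g{\left(o{\left(k,15 \right)} \right)}}{-96448} = \frac{\left(-188\right) \frac{1}{4 + 15 + 18 \left(-16\right)}}{-96448} = - \frac{188}{4 + 15 - 288} \left(- \frac{1}{96448}\right) = - \frac{188}{-269} \left(- \frac{1}{96448}\right) = \left(-188\right) \left(- \frac{1}{269}\right) \left(- \frac{1}{96448}\right) = \frac{188}{269} \left(- \frac{1}{96448}\right) = - \frac{47}{6486128}$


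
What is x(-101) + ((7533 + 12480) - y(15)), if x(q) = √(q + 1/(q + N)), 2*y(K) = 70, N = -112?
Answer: 19978 + I*√4582482/213 ≈ 19978.0 + 10.05*I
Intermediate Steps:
y(K) = 35 (y(K) = (½)*70 = 35)
x(q) = √(q + 1/(-112 + q)) (x(q) = √(q + 1/(q - 112)) = √(q + 1/(-112 + q)))
x(-101) + ((7533 + 12480) - y(15)) = √((1 - 101*(-112 - 101))/(-112 - 101)) + ((7533 + 12480) - 1*35) = √((1 - 101*(-213))/(-213)) + (20013 - 35) = √(-(1 + 21513)/213) + 19978 = √(-1/213*21514) + 19978 = √(-21514/213) + 19978 = I*√4582482/213 + 19978 = 19978 + I*√4582482/213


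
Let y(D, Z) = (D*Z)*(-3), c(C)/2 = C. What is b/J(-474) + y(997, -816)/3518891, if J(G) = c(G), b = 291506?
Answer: -511732048979/1667954334 ≈ -306.80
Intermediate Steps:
c(C) = 2*C
y(D, Z) = -3*D*Z
J(G) = 2*G
b/J(-474) + y(997, -816)/3518891 = 291506/((2*(-474))) - 3*997*(-816)/3518891 = 291506/(-948) + 2440656*(1/3518891) = 291506*(-1/948) + 2440656/3518891 = -145753/474 + 2440656/3518891 = -511732048979/1667954334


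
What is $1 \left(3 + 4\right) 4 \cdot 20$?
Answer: $560$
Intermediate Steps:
$1 \left(3 + 4\right) 4 \cdot 20 = 1 \cdot 7 \cdot 4 \cdot 20 = 1 \cdot 28 \cdot 20 = 28 \cdot 20 = 560$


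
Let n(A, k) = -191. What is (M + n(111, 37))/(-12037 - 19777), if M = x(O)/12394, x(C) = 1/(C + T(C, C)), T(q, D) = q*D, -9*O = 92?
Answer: 18076351463/3010895539376 ≈ 0.0060036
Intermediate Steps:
O = -92/9 (O = -⅑*92 = -92/9 ≈ -10.222)
T(q, D) = D*q
x(C) = 1/(C + C²) (x(C) = 1/(C + C*C) = 1/(C + C²))
M = 81/94640584 (M = (1/((-92/9)*(1 - 92/9)))/12394 = -9/(92*(-83/9))*(1/12394) = -9/92*(-9/83)*(1/12394) = (81/7636)*(1/12394) = 81/94640584 ≈ 8.5587e-7)
(M + n(111, 37))/(-12037 - 19777) = (81/94640584 - 191)/(-12037 - 19777) = -18076351463/94640584/(-31814) = -18076351463/94640584*(-1/31814) = 18076351463/3010895539376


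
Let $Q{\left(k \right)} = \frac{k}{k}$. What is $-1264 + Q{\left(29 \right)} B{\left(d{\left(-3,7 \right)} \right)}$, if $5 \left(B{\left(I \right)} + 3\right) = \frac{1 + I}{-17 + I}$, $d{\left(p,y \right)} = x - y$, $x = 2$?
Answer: $- \frac{69683}{55} \approx -1267.0$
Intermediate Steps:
$Q{\left(k \right)} = 1$
$d{\left(p,y \right)} = 2 - y$
$B{\left(I \right)} = -3 + \frac{1 + I}{5 \left(-17 + I\right)}$ ($B{\left(I \right)} = -3 + \frac{\left(1 + I\right) \frac{1}{-17 + I}}{5} = -3 + \frac{\frac{1}{-17 + I} \left(1 + I\right)}{5} = -3 + \frac{1 + I}{5 \left(-17 + I\right)}$)
$-1264 + Q{\left(29 \right)} B{\left(d{\left(-3,7 \right)} \right)} = -1264 + 1 \frac{2 \left(128 - 7 \left(2 - 7\right)\right)}{5 \left(-17 + \left(2 - 7\right)\right)} = -1264 + 1 \frac{2 \left(128 - -35\right)}{5 \left(-17 - 5\right)} = -1264 + 1 \frac{2 \left(128 + 35\right)}{5 \left(-22\right)} = -1264 + 1 \cdot \frac{2}{5} \left(- \frac{1}{22}\right) 163 = -1264 + 1 \left(- \frac{163}{55}\right) = -1264 - \frac{163}{55} = - \frac{69683}{55}$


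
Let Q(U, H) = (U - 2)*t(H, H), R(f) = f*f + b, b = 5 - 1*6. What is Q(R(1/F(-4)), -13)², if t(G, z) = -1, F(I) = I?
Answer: 2209/256 ≈ 8.6289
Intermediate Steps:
b = -1 (b = 5 - 6 = -1)
R(f) = -1 + f² (R(f) = f*f - 1 = f² - 1 = -1 + f²)
Q(U, H) = 2 - U (Q(U, H) = (U - 2)*(-1) = (-2 + U)*(-1) = 2 - U)
Q(R(1/F(-4)), -13)² = (2 - (-1 + (1/(-4))²))² = (2 - (-1 + (-¼)²))² = (2 - (-1 + 1/16))² = (2 - 1*(-15/16))² = (2 + 15/16)² = (47/16)² = 2209/256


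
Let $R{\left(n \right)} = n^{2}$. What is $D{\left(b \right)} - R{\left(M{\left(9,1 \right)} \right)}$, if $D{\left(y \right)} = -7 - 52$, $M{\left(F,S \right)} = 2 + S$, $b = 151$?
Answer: $-68$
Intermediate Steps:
$D{\left(y \right)} = -59$ ($D{\left(y \right)} = -7 - 52 = -59$)
$D{\left(b \right)} - R{\left(M{\left(9,1 \right)} \right)} = -59 - \left(2 + 1\right)^{2} = -59 - 3^{2} = -59 - 9 = -68$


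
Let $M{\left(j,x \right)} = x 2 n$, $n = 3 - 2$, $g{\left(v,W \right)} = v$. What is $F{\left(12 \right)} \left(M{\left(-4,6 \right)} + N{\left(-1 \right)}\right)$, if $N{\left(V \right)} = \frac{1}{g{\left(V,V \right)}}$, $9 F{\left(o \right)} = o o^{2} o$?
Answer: $25344$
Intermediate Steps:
$F{\left(o \right)} = \frac{o^{4}}{9}$ ($F{\left(o \right)} = \frac{o o^{2} o}{9} = \frac{o^{3} o}{9} = \frac{o^{4}}{9}$)
$n = 1$ ($n = 3 - 2 = 1$)
$M{\left(j,x \right)} = 2 x$ ($M{\left(j,x \right)} = x 2 \cdot 1 = 2 x 1 = 2 x$)
$N{\left(V \right)} = \frac{1}{V}$
$F{\left(12 \right)} \left(M{\left(-4,6 \right)} + N{\left(-1 \right)}\right) = \frac{12^{4}}{9} \left(2 \cdot 6 + \frac{1}{-1}\right) = \frac{1}{9} \cdot 20736 \left(12 - 1\right) = 2304 \cdot 11 = 25344$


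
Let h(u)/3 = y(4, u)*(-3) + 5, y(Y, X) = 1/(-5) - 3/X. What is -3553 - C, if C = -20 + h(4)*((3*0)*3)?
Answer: -3533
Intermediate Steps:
y(Y, X) = -⅕ - 3/X (y(Y, X) = 1*(-⅕) - 3/X = -⅕ - 3/X)
h(u) = 15 - 9*(-15 - u)/(5*u) (h(u) = 3*(((-15 - u)/(5*u))*(-3) + 5) = 3*(-3*(-15 - u)/(5*u) + 5) = 3*(5 - 3*(-15 - u)/(5*u)) = 15 - 9*(-15 - u)/(5*u))
C = -20 (C = -20 + (84/5 + 27/4)*((3*0)*3) = -20 + (84/5 + 27*(¼))*(0*3) = -20 + (84/5 + 27/4)*0 = -20 + (471/20)*0 = -20 + 0 = -20)
-3553 - C = -3553 - 1*(-20) = -3553 + 20 = -3533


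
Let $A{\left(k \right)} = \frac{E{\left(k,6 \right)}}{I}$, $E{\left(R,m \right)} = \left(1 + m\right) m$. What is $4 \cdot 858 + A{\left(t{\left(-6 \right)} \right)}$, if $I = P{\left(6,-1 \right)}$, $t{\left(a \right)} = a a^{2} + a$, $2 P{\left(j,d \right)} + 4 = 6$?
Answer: $3474$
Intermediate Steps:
$E{\left(R,m \right)} = m \left(1 + m\right)$
$P{\left(j,d \right)} = 1$ ($P{\left(j,d \right)} = -2 + \frac{1}{2} \cdot 6 = -2 + 3 = 1$)
$t{\left(a \right)} = a + a^{3}$ ($t{\left(a \right)} = a^{3} + a = a + a^{3}$)
$I = 1$
$A{\left(k \right)} = 42$ ($A{\left(k \right)} = \frac{6 \left(1 + 6\right)}{1} = 6 \cdot 7 \cdot 1 = 42 \cdot 1 = 42$)
$4 \cdot 858 + A{\left(t{\left(-6 \right)} \right)} = 4 \cdot 858 + 42 = 3432 + 42 = 3474$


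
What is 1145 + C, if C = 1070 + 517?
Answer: 2732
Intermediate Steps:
C = 1587
1145 + C = 1145 + 1587 = 2732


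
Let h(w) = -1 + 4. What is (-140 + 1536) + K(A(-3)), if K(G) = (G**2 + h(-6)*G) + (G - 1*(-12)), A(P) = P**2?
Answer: 1525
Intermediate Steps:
h(w) = 3
K(G) = 12 + G**2 + 4*G (K(G) = (G**2 + 3*G) + (G - 1*(-12)) = (G**2 + 3*G) + (G + 12) = (G**2 + 3*G) + (12 + G) = 12 + G**2 + 4*G)
(-140 + 1536) + K(A(-3)) = (-140 + 1536) + (12 + ((-3)**2)**2 + 4*(-3)**2) = 1396 + (12 + 9**2 + 4*9) = 1396 + (12 + 81 + 36) = 1396 + 129 = 1525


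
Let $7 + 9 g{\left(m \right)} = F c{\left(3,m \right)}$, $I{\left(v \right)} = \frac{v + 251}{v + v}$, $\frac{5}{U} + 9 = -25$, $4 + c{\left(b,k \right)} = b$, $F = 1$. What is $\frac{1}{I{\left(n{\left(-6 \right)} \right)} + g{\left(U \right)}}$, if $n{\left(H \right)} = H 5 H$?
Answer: $\frac{120}{37} \approx 3.2432$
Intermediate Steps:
$c{\left(b,k \right)} = -4 + b$
$n{\left(H \right)} = 5 H^{2}$ ($n{\left(H \right)} = 5 H H = 5 H^{2}$)
$U = - \frac{5}{34}$ ($U = \frac{5}{-9 - 25} = \frac{5}{-34} = 5 \left(- \frac{1}{34}\right) = - \frac{5}{34} \approx -0.14706$)
$I{\left(v \right)} = \frac{251 + v}{2 v}$
$g{\left(m \right)} = - \frac{8}{9}$ ($g{\left(m \right)} = - \frac{7}{9} + \frac{1 \left(-4 + 3\right)}{9} = - \frac{7}{9} + \frac{1 \left(-1\right)}{9} = - \frac{7}{9} + \frac{1}{9} \left(-1\right) = - \frac{7}{9} - \frac{1}{9} = - \frac{8}{9}$)
$\frac{1}{I{\left(n{\left(-6 \right)} \right)} + g{\left(U \right)}} = \frac{1}{\frac{251 + 5 \left(-6\right)^{2}}{2 \cdot 5 \left(-6\right)^{2}} - \frac{8}{9}} = \frac{1}{\frac{251 + 5 \cdot 36}{2 \cdot 5 \cdot 36} - \frac{8}{9}} = \frac{1}{\frac{251 + 180}{2 \cdot 180} - \frac{8}{9}} = \frac{1}{\frac{1}{2} \cdot \frac{1}{180} \cdot 431 - \frac{8}{9}} = \frac{1}{\frac{431}{360} - \frac{8}{9}} = \frac{1}{\frac{37}{120}} = \frac{120}{37}$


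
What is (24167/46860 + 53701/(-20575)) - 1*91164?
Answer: -1598132516197/17529900 ≈ -91166.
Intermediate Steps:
(24167/46860 + 53701/(-20575)) - 1*91164 = (24167*(1/46860) + 53701*(-1/20575)) - 91164 = (2197/4260 - 53701/20575) - 91164 = -36712597/17529900 - 91164 = -1598132516197/17529900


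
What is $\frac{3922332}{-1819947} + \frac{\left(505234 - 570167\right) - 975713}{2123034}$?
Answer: $- \frac{567842486725}{214656075511} \approx -2.6454$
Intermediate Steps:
$\frac{3922332}{-1819947} + \frac{\left(505234 - 570167\right) - 975713}{2123034} = 3922332 \left(- \frac{1}{1819947}\right) + \left(-64933 - 975713\right) \frac{1}{2123034} = - \frac{1307444}{606649} - \frac{173441}{353839} = - \frac{567842486725}{214656075511}$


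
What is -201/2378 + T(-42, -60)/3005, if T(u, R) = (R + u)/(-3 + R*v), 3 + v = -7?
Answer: -120277847/1422032110 ≈ -0.084582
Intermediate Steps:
v = -10 (v = -3 - 7 = -10)
T(u, R) = (R + u)/(-3 - 10*R) (T(u, R) = (R + u)/(-3 + R*(-10)) = (R + u)/(-3 - 10*R))
-201/2378 + T(-42, -60)/3005 = -201/2378 + ((-60 - 42)/(-3 - 10*(-60)))/3005 = -201*1/2378 + (-102/(-3 + 600))*(1/3005) = -201/2378 + (-102/597)*(1/3005) = -201/2378 + ((1/597)*(-102))*(1/3005) = -201/2378 - 34/199*1/3005 = -201/2378 - 34/597995 = -120277847/1422032110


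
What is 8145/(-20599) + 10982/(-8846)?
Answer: -149134444/91109377 ≈ -1.6369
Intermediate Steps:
8145/(-20599) + 10982/(-8846) = 8145*(-1/20599) + 10982*(-1/8846) = -8145/20599 - 5491/4423 = -149134444/91109377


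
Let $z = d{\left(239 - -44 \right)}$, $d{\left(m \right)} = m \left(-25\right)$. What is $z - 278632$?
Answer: $-285707$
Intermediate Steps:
$d{\left(m \right)} = - 25 m$
$z = -7075$ ($z = - 25 \left(239 - -44\right) = - 25 \left(239 + 44\right) = \left(-25\right) 283 = -7075$)
$z - 278632 = -7075 - 278632 = -285707$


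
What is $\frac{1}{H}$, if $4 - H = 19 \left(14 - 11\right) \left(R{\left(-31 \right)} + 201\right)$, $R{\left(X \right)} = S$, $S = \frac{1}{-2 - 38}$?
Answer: $- \frac{40}{458063} \approx -8.7324 \cdot 10^{-5}$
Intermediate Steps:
$S = - \frac{1}{40}$ ($S = \frac{1}{-40} = - \frac{1}{40} \approx -0.025$)
$R{\left(X \right)} = - \frac{1}{40}$
$H = - \frac{458063}{40}$ ($H = 4 - 19 \left(14 - 11\right) \left(- \frac{1}{40} + 201\right) = 4 - 19 \cdot 3 \cdot \frac{8039}{40} = 4 - 57 \cdot \frac{8039}{40} = 4 - \frac{458223}{40} = - \frac{458063}{40} \approx -11452.0$)
$\frac{1}{H} = \frac{1}{- \frac{458063}{40}} = - \frac{40}{458063}$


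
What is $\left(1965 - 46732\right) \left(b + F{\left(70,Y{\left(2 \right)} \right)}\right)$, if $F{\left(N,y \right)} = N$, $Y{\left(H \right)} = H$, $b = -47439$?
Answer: $2120568023$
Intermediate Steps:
$\left(1965 - 46732\right) \left(b + F{\left(70,Y{\left(2 \right)} \right)}\right) = \left(1965 - 46732\right) \left(-47439 + 70\right) = \left(-44767\right) \left(-47369\right) = 2120568023$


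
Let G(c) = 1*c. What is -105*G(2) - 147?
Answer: -357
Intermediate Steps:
G(c) = c
-105*G(2) - 147 = -105*2 - 147 = -210 - 147 = -357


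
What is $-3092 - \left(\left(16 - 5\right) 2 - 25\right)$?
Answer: $-3089$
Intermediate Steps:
$-3092 - \left(\left(16 - 5\right) 2 - 25\right) = -3092 - \left(11 \cdot 2 - 25\right) = -3092 - \left(22 - 25\right) = -3092 - -3 = -3092 + 3 = -3089$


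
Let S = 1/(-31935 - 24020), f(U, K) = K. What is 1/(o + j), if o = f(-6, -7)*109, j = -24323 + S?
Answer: -55955/1403687131 ≈ -3.9863e-5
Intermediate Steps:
S = -1/55955 (S = 1/(-55955) = -1/55955 ≈ -1.7871e-5)
j = -1360993466/55955 (j = -24323 - 1/55955 = -1360993466/55955 ≈ -24323.)
o = -763 (o = -7*109 = -763)
1/(o + j) = 1/(-763 - 1360993466/55955) = 1/(-1403687131/55955) = -55955/1403687131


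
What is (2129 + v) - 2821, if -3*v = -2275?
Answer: 199/3 ≈ 66.333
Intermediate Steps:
v = 2275/3 (v = -1/3*(-2275) = 2275/3 ≈ 758.33)
(2129 + v) - 2821 = (2129 + 2275/3) - 2821 = 8662/3 - 2821 = 199/3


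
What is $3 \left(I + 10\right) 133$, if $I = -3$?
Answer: $2793$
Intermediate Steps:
$3 \left(I + 10\right) 133 = 3 \left(-3 + 10\right) 133 = 3 \cdot 7 \cdot 133 = 21 \cdot 133 = 2793$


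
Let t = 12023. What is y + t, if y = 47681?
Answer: 59704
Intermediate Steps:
y + t = 47681 + 12023 = 59704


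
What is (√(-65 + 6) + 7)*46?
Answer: 322 + 46*I*√59 ≈ 322.0 + 353.33*I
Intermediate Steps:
(√(-65 + 6) + 7)*46 = (√(-59) + 7)*46 = (I*√59 + 7)*46 = (7 + I*√59)*46 = 322 + 46*I*√59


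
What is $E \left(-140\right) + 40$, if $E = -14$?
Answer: $2000$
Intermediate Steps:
$E \left(-140\right) + 40 = \left(-14\right) \left(-140\right) + 40 = 1960 + 40 = 2000$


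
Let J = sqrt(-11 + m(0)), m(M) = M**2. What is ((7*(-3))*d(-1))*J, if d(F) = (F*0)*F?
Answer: 0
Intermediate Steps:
d(F) = 0 (d(F) = 0*F = 0)
J = I*sqrt(11) (J = sqrt(-11 + 0**2) = sqrt(-11 + 0) = sqrt(-11) = I*sqrt(11) ≈ 3.3166*I)
((7*(-3))*d(-1))*J = ((7*(-3))*0)*(I*sqrt(11)) = (-21*0)*(I*sqrt(11)) = 0*(I*sqrt(11)) = 0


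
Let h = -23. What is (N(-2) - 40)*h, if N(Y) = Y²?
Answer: 828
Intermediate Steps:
(N(-2) - 40)*h = ((-2)² - 40)*(-23) = (4 - 40)*(-23) = -36*(-23) = 828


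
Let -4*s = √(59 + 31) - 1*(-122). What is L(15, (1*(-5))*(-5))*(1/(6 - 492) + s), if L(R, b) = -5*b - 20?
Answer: 1074740/243 + 435*√10/4 ≈ 4766.7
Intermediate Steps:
L(R, b) = -20 - 5*b
s = -61/2 - 3*√10/4 (s = -(√(59 + 31) - 1*(-122))/4 = -(√90 + 122)/4 = -(3*√10 + 122)/4 = -(122 + 3*√10)/4 = -61/2 - 3*√10/4 ≈ -32.872)
L(15, (1*(-5))*(-5))*(1/(6 - 492) + s) = (-20 - 5*1*(-5)*(-5))*(1/(6 - 492) + (-61/2 - 3*√10/4)) = (-20 - (-25)*(-5))*(1/(-486) + (-61/2 - 3*√10/4)) = (-20 - 5*25)*(-1/486 + (-61/2 - 3*√10/4)) = (-20 - 125)*(-7412/243 - 3*√10/4) = -145*(-7412/243 - 3*√10/4) = 1074740/243 + 435*√10/4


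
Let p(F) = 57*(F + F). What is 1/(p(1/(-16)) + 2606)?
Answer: 8/20791 ≈ 0.00038478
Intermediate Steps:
p(F) = 114*F (p(F) = 57*(2*F) = 114*F)
1/(p(1/(-16)) + 2606) = 1/(114/(-16) + 2606) = 1/(114*(-1/16) + 2606) = 1/(-57/8 + 2606) = 1/(20791/8) = 8/20791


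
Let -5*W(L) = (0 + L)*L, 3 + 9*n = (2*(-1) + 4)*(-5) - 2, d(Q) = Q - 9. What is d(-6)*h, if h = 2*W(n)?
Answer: 50/3 ≈ 16.667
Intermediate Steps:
d(Q) = -9 + Q
n = -5/3 (n = -1/3 + ((2*(-1) + 4)*(-5) - 2)/9 = -1/3 + ((-2 + 4)*(-5) - 2)/9 = -1/3 + (2*(-5) - 2)/9 = -1/3 + (-10 - 2)/9 = -1/3 + (1/9)*(-12) = -1/3 - 4/3 = -5/3 ≈ -1.6667)
W(L) = -L**2/5 (W(L) = -(0 + L)*L/5 = -L*L/5 = -L**2/5)
h = -10/9 (h = 2*(-(-5/3)**2/5) = 2*(-1/5*25/9) = 2*(-5/9) = -10/9 ≈ -1.1111)
d(-6)*h = (-9 - 6)*(-10/9) = -15*(-10/9) = 50/3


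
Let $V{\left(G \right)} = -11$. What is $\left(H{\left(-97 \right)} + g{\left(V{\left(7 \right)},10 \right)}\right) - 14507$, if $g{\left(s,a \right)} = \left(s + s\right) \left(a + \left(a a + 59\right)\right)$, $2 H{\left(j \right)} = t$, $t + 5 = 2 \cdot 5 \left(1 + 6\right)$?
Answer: $- \frac{36385}{2} \approx -18193.0$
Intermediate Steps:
$t = 65$ ($t = -5 + 2 \cdot 5 \left(1 + 6\right) = -5 + 10 \cdot 7 = -5 + 70 = 65$)
$H{\left(j \right)} = \frac{65}{2}$ ($H{\left(j \right)} = \frac{1}{2} \cdot 65 = \frac{65}{2}$)
$g{\left(s,a \right)} = 2 s \left(59 + a + a^{2}\right)$ ($g{\left(s,a \right)} = 2 s \left(a + \left(a^{2} + 59\right)\right) = 2 s \left(a + \left(59 + a^{2}\right)\right) = 2 s \left(59 + a + a^{2}\right)$)
$\left(H{\left(-97 \right)} + g{\left(V{\left(7 \right)},10 \right)}\right) - 14507 = \left(\frac{65}{2} + 2 \left(-11\right) \left(59 + 10 + 10^{2}\right)\right) - 14507 = \left(\frac{65}{2} + 2 \left(-11\right) \left(59 + 10 + 100\right)\right) - 14507 = \left(\frac{65}{2} + 2 \left(-11\right) 169\right) - 14507 = \left(\frac{65}{2} - 3718\right) - 14507 = - \frac{7371}{2} - 14507 = - \frac{36385}{2}$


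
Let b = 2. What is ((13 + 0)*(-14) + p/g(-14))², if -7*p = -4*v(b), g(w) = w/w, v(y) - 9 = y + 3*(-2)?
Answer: 1572516/49 ≈ 32092.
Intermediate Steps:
v(y) = 3 + y (v(y) = 9 + (y + 3*(-2)) = 9 + (y - 6) = 9 + (-6 + y) = 3 + y)
g(w) = 1
p = 20/7 (p = -(-4)*(3 + 2)/7 = -(-4)*5/7 = -⅐*(-20) = 20/7 ≈ 2.8571)
((13 + 0)*(-14) + p/g(-14))² = ((13 + 0)*(-14) + (20/7)/1)² = (13*(-14) + (20/7)*1)² = (-182 + 20/7)² = (-1254/7)² = 1572516/49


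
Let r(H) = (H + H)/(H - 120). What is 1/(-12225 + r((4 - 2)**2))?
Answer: -29/354527 ≈ -8.1799e-5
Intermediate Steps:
r(H) = 2*H/(-120 + H) (r(H) = (2*H)/(-120 + H) = 2*H/(-120 + H))
1/(-12225 + r((4 - 2)**2)) = 1/(-12225 + 2*(4 - 2)**2/(-120 + (4 - 2)**2)) = 1/(-12225 + 2*2**2/(-120 + 2**2)) = 1/(-12225 + 2*4/(-120 + 4)) = 1/(-12225 + 2*4/(-116)) = 1/(-12225 + 2*4*(-1/116)) = 1/(-12225 - 2/29) = 1/(-354527/29) = -29/354527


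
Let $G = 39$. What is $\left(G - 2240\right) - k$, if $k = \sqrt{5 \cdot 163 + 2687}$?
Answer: $-2201 - \sqrt{3502} \approx -2260.2$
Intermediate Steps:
$k = \sqrt{3502}$ ($k = \sqrt{815 + 2687} = \sqrt{3502} \approx 59.178$)
$\left(G - 2240\right) - k = \left(39 - 2240\right) - \sqrt{3502} = -2201 - \sqrt{3502}$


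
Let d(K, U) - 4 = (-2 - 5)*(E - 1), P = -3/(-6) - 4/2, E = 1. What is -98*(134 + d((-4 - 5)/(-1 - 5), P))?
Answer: -13524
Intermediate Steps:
P = -3/2 (P = -3*(-⅙) - 4*½ = ½ - 2 = -3/2 ≈ -1.5000)
d(K, U) = 4 (d(K, U) = 4 + (-2 - 5)*(1 - 1) = 4 - 7*0 = 4 + 0 = 4)
-98*(134 + d((-4 - 5)/(-1 - 5), P)) = -98*(134 + 4) = -98*138 = -13524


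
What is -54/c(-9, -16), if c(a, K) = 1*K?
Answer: 27/8 ≈ 3.3750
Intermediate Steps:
c(a, K) = K
-54/c(-9, -16) = -54/(-16) = -54*(-1/16) = 27/8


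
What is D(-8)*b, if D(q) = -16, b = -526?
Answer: 8416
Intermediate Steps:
D(-8)*b = -16*(-526) = 8416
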